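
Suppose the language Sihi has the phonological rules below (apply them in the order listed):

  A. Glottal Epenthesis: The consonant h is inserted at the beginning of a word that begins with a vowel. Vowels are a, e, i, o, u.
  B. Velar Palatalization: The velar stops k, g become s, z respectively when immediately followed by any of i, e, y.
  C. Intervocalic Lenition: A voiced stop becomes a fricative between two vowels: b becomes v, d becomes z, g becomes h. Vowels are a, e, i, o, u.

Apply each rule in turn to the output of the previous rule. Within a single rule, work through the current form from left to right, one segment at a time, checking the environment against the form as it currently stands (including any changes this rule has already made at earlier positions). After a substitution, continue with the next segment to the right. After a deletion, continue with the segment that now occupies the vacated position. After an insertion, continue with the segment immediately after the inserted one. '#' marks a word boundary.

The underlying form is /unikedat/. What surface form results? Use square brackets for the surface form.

[hunisezat]

A Glottal Epenthesis: [unikedat] → [hunikedat]
B Velar Palatalization: [hunikedat] → [hunisedat]
C Intervocalic Lenition: [hunisedat] → [hunisezat]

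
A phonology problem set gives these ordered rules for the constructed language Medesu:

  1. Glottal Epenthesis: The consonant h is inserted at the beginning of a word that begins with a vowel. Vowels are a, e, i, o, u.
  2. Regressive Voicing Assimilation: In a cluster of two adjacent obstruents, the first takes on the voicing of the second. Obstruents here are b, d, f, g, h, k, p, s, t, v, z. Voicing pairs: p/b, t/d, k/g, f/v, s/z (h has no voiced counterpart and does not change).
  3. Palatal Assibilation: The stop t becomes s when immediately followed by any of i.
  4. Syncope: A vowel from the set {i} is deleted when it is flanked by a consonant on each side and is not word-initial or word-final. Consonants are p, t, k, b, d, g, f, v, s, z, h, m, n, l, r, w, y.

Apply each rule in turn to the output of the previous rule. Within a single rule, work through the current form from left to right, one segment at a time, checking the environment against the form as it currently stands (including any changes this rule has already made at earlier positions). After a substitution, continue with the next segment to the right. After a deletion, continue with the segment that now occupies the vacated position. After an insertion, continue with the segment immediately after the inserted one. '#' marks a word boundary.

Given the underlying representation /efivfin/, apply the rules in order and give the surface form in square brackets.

[hefffn]

1 Glottal Epenthesis: [efivfin] → [hefivfin]
2 Regressive Voicing Assimilation: [hefivfin] → [hefiffin]
3 Palatal Assibilation: no change — [hefiffin]
4 Syncope: [hefiffin] → [hefffn]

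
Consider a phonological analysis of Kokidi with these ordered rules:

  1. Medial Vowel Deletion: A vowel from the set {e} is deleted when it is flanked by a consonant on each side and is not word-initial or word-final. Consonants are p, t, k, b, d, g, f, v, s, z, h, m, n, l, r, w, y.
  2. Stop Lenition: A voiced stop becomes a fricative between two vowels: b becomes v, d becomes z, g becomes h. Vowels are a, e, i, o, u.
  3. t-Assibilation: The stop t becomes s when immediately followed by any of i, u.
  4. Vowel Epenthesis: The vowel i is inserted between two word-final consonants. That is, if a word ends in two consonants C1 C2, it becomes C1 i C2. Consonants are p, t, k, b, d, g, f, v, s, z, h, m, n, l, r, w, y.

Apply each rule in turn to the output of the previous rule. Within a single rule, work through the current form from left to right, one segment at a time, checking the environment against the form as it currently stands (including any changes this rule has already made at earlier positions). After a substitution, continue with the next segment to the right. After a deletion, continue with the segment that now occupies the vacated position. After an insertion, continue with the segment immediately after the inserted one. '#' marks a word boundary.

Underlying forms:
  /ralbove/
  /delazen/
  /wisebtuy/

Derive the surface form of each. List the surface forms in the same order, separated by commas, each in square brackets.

/ralbove/:
  1 Medial Vowel Deletion: no change — [ralbove]
  2 Stop Lenition: no change — [ralbove]
  3 t-Assibilation: no change — [ralbove]
  4 Vowel Epenthesis: no change — [ralbove]
/delazen/:
  1 Medial Vowel Deletion: [delazen] → [dlazn]
  2 Stop Lenition: no change — [dlazn]
  3 t-Assibilation: no change — [dlazn]
  4 Vowel Epenthesis: [dlazn] → [dlazin]
/wisebtuy/:
  1 Medial Vowel Deletion: [wisebtuy] → [wisbtuy]
  2 Stop Lenition: no change — [wisbtuy]
  3 t-Assibilation: [wisbtuy] → [wisbsuy]
  4 Vowel Epenthesis: no change — [wisbsuy]

[ralbove], [dlazin], [wisbsuy]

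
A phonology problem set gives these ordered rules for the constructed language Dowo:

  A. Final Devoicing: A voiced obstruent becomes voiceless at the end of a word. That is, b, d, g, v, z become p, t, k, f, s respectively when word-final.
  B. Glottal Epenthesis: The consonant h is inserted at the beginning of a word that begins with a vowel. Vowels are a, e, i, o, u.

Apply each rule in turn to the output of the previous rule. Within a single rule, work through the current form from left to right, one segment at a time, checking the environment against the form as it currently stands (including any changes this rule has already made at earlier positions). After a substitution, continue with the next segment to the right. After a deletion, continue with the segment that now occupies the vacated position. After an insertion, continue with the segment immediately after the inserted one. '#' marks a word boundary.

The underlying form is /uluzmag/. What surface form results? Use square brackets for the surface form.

A Final Devoicing: [uluzmag] → [uluzmak]
B Glottal Epenthesis: [uluzmak] → [huluzmak]

[huluzmak]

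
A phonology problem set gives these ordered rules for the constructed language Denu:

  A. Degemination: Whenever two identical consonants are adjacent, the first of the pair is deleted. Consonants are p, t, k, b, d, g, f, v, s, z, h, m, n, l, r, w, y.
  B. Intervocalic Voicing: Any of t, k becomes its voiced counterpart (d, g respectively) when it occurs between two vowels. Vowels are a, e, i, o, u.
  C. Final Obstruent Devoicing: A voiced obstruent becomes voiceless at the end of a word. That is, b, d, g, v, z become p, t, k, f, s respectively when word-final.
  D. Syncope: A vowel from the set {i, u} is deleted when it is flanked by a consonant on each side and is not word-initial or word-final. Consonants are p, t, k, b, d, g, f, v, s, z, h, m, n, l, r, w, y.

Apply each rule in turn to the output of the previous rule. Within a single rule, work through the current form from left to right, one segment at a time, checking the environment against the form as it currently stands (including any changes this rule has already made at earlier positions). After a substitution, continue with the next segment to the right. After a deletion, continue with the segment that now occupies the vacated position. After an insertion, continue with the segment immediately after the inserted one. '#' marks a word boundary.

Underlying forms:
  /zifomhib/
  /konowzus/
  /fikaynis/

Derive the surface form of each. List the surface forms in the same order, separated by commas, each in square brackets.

[zfomhp], [konowzs], [fgayns]

/zifomhib/:
  A Degemination: no change — [zifomhib]
  B Intervocalic Voicing: no change — [zifomhib]
  C Final Obstruent Devoicing: [zifomhib] → [zifomhip]
  D Syncope: [zifomhip] → [zfomhp]
/konowzus/:
  A Degemination: no change — [konowzus]
  B Intervocalic Voicing: no change — [konowzus]
  C Final Obstruent Devoicing: no change — [konowzus]
  D Syncope: [konowzus] → [konowzs]
/fikaynis/:
  A Degemination: no change — [fikaynis]
  B Intervocalic Voicing: [fikaynis] → [figaynis]
  C Final Obstruent Devoicing: no change — [figaynis]
  D Syncope: [figaynis] → [fgayns]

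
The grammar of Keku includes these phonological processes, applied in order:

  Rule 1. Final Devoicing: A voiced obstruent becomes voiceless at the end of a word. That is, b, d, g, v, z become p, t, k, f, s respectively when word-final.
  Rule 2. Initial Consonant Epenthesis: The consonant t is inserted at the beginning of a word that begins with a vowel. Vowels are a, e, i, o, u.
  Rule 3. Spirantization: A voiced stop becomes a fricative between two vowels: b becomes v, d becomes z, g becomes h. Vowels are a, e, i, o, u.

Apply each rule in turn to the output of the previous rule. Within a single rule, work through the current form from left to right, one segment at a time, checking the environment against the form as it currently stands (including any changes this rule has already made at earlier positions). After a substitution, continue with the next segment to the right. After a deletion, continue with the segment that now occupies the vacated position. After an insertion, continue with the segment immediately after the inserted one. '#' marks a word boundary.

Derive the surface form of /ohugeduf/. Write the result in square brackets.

[tohuhezuf]

Rule 1 Final Devoicing: no change — [ohugeduf]
Rule 2 Initial Consonant Epenthesis: [ohugeduf] → [tohugeduf]
Rule 3 Spirantization: [tohugeduf] → [tohuhezuf]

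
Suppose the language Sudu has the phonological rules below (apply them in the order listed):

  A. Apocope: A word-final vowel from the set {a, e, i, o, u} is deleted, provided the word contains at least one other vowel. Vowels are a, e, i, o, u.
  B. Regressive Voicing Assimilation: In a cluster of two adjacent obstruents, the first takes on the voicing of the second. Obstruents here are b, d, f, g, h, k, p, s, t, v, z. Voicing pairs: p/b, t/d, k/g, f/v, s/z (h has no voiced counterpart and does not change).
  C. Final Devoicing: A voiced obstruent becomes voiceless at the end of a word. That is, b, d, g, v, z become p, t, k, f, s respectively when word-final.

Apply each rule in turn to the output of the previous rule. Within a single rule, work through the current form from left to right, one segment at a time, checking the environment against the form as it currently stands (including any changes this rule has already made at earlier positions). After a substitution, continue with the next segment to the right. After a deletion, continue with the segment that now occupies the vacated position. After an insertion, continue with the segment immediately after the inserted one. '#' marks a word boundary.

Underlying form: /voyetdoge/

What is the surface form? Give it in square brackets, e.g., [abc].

[voyeddok]

A Apocope: [voyetdoge] → [voyetdog]
B Regressive Voicing Assimilation: [voyetdog] → [voyeddog]
C Final Devoicing: [voyeddog] → [voyeddok]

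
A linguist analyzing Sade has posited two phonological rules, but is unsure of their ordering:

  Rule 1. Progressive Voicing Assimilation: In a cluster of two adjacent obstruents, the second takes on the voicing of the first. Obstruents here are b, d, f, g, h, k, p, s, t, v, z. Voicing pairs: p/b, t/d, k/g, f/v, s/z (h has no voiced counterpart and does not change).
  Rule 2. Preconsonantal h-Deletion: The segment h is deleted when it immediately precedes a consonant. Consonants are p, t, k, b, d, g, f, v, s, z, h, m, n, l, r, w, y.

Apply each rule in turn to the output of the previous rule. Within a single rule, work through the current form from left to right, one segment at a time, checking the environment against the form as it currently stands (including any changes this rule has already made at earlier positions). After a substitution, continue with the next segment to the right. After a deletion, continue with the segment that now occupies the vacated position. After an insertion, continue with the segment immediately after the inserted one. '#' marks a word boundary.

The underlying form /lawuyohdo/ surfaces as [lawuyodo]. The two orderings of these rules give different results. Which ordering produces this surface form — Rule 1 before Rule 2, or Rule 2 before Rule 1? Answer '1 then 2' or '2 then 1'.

Order 1 then 2:
  1 Progressive Voicing Assimilation: [lawuyohdo] → [lawuyohto]
  2 Preconsonantal h-Deletion: [lawuyohto] → [lawuyoto]
  result: [lawuyoto]
Order 2 then 1:
  2 Preconsonantal h-Deletion: [lawuyohdo] → [lawuyodo]
  1 Progressive Voicing Assimilation: no change — [lawuyodo]
  result: [lawuyodo]

2 then 1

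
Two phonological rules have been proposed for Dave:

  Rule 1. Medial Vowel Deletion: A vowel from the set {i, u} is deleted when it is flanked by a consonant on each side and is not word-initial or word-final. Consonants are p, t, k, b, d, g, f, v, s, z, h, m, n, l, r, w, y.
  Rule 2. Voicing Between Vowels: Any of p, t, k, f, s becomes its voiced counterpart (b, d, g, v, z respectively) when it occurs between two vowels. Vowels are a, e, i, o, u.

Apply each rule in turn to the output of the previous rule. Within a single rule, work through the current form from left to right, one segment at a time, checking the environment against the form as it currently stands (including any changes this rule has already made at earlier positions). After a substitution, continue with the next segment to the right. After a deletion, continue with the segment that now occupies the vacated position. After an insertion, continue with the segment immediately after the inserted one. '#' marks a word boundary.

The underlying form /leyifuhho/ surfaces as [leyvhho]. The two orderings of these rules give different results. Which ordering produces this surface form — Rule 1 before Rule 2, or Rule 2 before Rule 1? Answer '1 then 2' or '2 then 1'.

Order 1 then 2:
  1 Medial Vowel Deletion: [leyifuhho] → [leyfhho]
  2 Voicing Between Vowels: no change — [leyfhho]
  result: [leyfhho]
Order 2 then 1:
  2 Voicing Between Vowels: [leyifuhho] → [leyivuhho]
  1 Medial Vowel Deletion: [leyivuhho] → [leyvhho]
  result: [leyvhho]

2 then 1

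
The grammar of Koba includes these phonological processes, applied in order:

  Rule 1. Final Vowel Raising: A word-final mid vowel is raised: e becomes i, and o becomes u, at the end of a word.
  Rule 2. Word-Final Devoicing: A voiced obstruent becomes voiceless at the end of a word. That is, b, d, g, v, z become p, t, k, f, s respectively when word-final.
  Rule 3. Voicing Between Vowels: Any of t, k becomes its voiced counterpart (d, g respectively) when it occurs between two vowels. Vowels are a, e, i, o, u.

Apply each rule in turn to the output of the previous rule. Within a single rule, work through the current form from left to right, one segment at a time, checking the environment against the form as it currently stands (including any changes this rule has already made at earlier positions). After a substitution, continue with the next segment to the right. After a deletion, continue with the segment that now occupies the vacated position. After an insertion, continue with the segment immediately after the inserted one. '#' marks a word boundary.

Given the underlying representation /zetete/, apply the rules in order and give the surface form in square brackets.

[zededi]

Rule 1 Final Vowel Raising: [zetete] → [zeteti]
Rule 2 Word-Final Devoicing: no change — [zeteti]
Rule 3 Voicing Between Vowels: [zeteti] → [zededi]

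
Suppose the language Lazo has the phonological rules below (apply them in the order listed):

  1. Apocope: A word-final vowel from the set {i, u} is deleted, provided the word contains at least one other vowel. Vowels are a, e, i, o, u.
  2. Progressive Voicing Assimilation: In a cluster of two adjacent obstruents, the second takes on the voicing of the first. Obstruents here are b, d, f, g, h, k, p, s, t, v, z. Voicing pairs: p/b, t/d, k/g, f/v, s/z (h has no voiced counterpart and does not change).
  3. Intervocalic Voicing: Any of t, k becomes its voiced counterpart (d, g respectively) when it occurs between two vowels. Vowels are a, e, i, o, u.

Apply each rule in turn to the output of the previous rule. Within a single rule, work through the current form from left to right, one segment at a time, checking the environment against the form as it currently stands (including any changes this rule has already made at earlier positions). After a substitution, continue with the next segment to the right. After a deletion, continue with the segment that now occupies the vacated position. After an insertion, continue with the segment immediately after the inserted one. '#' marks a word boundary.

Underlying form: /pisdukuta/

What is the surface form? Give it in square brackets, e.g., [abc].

1 Apocope: no change — [pisdukuta]
2 Progressive Voicing Assimilation: [pisdukuta] → [pistukuta]
3 Intervocalic Voicing: [pistukuta] → [pistuguda]

[pistuguda]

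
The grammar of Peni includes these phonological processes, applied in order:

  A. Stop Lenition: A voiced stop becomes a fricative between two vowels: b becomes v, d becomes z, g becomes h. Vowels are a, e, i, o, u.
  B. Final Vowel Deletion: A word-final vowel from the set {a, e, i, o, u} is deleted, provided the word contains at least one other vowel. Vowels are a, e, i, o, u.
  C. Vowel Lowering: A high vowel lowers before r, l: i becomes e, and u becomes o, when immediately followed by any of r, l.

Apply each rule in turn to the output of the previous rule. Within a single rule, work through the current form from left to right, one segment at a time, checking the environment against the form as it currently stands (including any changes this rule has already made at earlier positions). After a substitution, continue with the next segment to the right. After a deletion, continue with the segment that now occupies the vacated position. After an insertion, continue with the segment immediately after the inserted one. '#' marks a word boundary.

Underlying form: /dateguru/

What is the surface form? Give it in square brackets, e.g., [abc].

[datehor]

A Stop Lenition: [dateguru] → [datehuru]
B Final Vowel Deletion: [datehuru] → [datehur]
C Vowel Lowering: [datehur] → [datehor]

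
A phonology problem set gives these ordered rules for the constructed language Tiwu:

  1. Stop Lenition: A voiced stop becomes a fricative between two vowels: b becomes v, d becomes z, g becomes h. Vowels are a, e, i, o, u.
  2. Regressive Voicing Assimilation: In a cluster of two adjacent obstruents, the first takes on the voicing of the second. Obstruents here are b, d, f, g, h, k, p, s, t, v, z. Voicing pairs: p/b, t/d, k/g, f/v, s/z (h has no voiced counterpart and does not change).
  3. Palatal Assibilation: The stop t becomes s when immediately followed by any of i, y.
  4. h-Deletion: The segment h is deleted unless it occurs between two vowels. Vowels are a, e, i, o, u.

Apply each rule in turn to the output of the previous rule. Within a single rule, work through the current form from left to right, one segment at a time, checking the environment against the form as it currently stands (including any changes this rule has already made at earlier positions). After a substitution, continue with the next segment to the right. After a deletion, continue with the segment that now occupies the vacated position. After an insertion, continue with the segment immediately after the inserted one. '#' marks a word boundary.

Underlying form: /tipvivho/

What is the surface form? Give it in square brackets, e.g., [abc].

[sibvifo]

1 Stop Lenition: no change — [tipvivho]
2 Regressive Voicing Assimilation: [tipvivho] → [tibvifho]
3 Palatal Assibilation: [tibvifho] → [sibvifho]
4 h-Deletion: [sibvifho] → [sibvifo]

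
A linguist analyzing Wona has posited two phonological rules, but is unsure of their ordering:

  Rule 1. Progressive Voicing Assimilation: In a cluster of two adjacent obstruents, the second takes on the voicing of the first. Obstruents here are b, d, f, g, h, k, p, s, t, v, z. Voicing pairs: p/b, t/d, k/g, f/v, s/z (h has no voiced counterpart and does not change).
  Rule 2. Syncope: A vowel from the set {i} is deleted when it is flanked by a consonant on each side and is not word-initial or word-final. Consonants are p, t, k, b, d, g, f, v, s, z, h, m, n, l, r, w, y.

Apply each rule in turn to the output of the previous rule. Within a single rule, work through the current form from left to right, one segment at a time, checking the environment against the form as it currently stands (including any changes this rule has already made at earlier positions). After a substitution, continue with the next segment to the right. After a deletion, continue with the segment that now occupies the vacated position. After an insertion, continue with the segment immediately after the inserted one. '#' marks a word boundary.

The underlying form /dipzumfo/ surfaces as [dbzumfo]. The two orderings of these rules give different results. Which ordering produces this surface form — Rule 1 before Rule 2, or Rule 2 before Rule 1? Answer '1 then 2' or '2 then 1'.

Order 1 then 2:
  1 Progressive Voicing Assimilation: [dipzumfo] → [dipsumfo]
  2 Syncope: [dipsumfo] → [dpsumfo]
  result: [dpsumfo]
Order 2 then 1:
  2 Syncope: [dipzumfo] → [dpzumfo]
  1 Progressive Voicing Assimilation: [dpzumfo] → [dbzumfo]
  result: [dbzumfo]

2 then 1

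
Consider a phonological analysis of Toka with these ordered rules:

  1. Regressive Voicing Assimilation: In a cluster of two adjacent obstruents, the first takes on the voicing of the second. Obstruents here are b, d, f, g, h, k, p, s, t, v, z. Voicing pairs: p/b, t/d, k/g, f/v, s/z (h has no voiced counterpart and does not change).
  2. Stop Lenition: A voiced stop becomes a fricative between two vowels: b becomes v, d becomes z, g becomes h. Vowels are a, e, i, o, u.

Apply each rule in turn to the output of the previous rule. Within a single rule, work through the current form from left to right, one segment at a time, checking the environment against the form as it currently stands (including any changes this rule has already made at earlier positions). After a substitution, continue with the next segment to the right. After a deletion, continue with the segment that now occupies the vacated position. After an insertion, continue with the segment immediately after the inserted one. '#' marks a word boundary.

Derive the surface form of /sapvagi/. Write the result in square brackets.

[sabvahi]

1 Regressive Voicing Assimilation: [sapvagi] → [sabvagi]
2 Stop Lenition: [sabvagi] → [sabvahi]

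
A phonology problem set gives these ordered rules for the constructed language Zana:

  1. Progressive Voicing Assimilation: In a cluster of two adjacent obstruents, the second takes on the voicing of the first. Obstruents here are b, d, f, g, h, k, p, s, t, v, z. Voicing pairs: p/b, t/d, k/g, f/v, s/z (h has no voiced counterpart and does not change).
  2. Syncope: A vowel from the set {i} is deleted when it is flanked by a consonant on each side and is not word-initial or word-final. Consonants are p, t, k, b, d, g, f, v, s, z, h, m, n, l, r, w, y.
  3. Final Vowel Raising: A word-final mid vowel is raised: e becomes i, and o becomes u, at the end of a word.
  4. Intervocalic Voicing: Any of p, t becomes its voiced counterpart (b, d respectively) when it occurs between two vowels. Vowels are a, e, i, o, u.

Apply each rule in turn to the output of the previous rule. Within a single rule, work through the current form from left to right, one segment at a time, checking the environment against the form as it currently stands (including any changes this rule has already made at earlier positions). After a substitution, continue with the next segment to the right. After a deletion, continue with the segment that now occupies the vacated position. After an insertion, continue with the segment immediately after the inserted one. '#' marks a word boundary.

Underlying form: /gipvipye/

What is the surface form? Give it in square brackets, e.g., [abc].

[gpfpyi]

1 Progressive Voicing Assimilation: [gipvipye] → [gipfipye]
2 Syncope: [gipfipye] → [gpfpye]
3 Final Vowel Raising: [gpfpye] → [gpfpyi]
4 Intervocalic Voicing: no change — [gpfpyi]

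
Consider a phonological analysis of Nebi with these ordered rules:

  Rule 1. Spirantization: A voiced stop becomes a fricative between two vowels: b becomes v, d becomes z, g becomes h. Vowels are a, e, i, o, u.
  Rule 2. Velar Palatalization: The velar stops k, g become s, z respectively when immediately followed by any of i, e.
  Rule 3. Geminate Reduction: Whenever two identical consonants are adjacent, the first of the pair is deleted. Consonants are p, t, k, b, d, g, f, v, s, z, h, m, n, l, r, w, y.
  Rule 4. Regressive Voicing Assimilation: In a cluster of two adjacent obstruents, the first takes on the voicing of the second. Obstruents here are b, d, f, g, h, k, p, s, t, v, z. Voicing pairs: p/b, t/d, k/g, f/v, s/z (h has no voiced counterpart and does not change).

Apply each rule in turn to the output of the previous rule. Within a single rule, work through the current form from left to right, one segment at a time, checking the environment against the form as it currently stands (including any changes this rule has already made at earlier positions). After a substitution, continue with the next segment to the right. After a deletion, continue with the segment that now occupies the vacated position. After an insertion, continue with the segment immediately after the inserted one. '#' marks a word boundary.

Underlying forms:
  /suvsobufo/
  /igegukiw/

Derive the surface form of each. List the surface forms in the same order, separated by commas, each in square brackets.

[sufsovufo], [ihehusiw]

/suvsobufo/:
  Rule 1 Spirantization: [suvsobufo] → [suvsovufo]
  Rule 2 Velar Palatalization: no change — [suvsovufo]
  Rule 3 Geminate Reduction: no change — [suvsovufo]
  Rule 4 Regressive Voicing Assimilation: [suvsovufo] → [sufsovufo]
/igegukiw/:
  Rule 1 Spirantization: [igegukiw] → [ihehukiw]
  Rule 2 Velar Palatalization: [ihehukiw] → [ihehusiw]
  Rule 3 Geminate Reduction: no change — [ihehusiw]
  Rule 4 Regressive Voicing Assimilation: no change — [ihehusiw]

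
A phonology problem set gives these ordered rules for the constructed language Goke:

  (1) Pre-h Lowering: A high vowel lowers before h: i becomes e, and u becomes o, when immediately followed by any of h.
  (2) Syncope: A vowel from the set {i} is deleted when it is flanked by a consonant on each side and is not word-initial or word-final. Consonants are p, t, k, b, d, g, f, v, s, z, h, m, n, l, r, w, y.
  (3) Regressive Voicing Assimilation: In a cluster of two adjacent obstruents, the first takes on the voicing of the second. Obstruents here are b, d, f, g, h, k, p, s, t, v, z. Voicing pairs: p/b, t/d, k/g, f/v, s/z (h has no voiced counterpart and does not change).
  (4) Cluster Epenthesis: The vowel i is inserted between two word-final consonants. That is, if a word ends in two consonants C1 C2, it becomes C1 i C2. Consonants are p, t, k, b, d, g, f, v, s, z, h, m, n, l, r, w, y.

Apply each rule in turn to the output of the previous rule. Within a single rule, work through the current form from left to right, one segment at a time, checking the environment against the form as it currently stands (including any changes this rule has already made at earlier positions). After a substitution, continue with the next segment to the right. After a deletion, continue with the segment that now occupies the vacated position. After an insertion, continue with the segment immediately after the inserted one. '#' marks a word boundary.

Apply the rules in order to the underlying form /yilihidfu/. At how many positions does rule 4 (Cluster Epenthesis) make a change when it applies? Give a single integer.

0

(1) Pre-h Lowering: [yilihidfu] → [yilehidfu]
(2) Syncope: [yilehidfu] → [ylehdfu]
(3) Regressive Voicing Assimilation: [ylehdfu] → [ylehtfu]
(4) Cluster Epenthesis: no change — [ylehtfu]
Rule 4 changed 0 position(s).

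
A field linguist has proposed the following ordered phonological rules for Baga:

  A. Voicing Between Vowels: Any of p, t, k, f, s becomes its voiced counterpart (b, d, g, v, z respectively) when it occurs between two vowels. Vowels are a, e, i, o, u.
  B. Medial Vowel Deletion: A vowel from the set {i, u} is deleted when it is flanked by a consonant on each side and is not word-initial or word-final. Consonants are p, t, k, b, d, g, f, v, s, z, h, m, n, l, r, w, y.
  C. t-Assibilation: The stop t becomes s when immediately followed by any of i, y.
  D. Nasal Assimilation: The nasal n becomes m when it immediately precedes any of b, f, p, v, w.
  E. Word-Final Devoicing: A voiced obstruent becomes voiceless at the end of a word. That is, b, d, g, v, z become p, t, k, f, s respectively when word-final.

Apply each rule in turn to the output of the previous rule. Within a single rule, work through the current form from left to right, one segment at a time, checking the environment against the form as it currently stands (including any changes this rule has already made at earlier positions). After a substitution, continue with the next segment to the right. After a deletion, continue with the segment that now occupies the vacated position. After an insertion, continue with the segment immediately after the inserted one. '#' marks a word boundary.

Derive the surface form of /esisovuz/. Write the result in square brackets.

[ezzovs]

A Voicing Between Vowels: [esisovuz] → [ezizovuz]
B Medial Vowel Deletion: [ezizovuz] → [ezzovz]
C t-Assibilation: no change — [ezzovz]
D Nasal Assimilation: no change — [ezzovz]
E Word-Final Devoicing: [ezzovz] → [ezzovs]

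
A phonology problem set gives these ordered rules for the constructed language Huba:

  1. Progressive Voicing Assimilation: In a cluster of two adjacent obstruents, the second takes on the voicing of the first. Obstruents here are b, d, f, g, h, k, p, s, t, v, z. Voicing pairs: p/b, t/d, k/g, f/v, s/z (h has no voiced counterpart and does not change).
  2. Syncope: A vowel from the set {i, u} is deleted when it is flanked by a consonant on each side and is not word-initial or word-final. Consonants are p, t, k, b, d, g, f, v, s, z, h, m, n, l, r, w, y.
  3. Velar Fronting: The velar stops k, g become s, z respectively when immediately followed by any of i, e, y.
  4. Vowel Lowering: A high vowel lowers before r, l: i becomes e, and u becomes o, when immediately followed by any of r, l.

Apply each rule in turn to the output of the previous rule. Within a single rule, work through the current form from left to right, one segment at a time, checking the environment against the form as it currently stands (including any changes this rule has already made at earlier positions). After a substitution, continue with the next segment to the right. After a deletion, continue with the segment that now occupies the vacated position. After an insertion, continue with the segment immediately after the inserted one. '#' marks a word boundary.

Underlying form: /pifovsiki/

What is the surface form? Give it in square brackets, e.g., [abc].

[pfovzsi]

1 Progressive Voicing Assimilation: [pifovsiki] → [pifovziki]
2 Syncope: [pifovziki] → [pfovzki]
3 Velar Fronting: [pfovzki] → [pfovzsi]
4 Vowel Lowering: no change — [pfovzsi]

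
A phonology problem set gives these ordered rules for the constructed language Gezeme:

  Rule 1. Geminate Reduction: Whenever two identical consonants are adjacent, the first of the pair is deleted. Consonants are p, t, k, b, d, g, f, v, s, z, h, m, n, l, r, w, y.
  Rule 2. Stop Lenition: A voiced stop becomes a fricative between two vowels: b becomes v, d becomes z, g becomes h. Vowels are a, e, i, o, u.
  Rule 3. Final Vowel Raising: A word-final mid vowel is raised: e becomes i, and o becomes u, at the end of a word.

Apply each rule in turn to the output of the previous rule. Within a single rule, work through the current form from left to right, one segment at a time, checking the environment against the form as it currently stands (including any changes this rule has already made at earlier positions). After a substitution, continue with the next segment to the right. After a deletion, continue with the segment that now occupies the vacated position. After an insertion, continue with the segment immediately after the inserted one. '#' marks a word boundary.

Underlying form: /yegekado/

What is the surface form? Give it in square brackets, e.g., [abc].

Rule 1 Geminate Reduction: no change — [yegekado]
Rule 2 Stop Lenition: [yegekado] → [yehekazo]
Rule 3 Final Vowel Raising: [yehekazo] → [yehekazu]

[yehekazu]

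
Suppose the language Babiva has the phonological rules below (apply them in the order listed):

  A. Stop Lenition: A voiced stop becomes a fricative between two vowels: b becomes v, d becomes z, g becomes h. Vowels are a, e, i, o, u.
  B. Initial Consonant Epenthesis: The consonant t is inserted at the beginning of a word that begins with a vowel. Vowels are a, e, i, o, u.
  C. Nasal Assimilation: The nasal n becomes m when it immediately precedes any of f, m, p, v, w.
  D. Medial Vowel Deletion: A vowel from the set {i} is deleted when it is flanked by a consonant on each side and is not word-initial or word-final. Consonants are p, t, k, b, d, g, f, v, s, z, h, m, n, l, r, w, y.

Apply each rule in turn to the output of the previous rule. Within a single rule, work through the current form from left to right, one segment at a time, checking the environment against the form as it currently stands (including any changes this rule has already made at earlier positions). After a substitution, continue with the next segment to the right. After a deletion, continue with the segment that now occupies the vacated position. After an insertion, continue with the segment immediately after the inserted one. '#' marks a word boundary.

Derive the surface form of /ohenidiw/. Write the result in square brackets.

[tohenzw]

A Stop Lenition: [ohenidiw] → [oheniziw]
B Initial Consonant Epenthesis: [oheniziw] → [toheniziw]
C Nasal Assimilation: no change — [toheniziw]
D Medial Vowel Deletion: [toheniziw] → [tohenzw]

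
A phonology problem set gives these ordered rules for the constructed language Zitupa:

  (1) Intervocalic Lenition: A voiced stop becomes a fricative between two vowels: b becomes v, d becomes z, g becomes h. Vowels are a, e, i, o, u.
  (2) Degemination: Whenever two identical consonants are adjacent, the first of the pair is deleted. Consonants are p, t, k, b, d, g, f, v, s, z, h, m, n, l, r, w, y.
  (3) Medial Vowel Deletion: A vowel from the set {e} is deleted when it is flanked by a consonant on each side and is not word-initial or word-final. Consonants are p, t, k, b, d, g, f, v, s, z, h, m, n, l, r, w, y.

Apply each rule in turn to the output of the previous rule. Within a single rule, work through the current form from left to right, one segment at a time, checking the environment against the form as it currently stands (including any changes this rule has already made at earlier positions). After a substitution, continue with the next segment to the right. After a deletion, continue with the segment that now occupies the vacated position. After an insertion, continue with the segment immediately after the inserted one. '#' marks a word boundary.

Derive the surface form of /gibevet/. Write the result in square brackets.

(1) Intervocalic Lenition: [gibevet] → [givevet]
(2) Degemination: no change — [givevet]
(3) Medial Vowel Deletion: [givevet] → [givvt]

[givvt]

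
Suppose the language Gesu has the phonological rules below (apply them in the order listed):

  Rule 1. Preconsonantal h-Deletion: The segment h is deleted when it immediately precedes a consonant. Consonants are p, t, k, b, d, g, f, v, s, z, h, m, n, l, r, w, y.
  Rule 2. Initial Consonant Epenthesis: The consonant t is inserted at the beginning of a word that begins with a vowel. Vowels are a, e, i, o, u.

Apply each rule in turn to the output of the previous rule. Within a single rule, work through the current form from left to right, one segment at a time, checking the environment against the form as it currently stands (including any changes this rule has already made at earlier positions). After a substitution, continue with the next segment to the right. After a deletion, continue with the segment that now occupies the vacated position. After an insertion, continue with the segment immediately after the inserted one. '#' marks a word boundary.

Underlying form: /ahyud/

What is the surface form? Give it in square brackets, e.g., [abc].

[tayud]

Rule 1 Preconsonantal h-Deletion: [ahyud] → [ayud]
Rule 2 Initial Consonant Epenthesis: [ayud] → [tayud]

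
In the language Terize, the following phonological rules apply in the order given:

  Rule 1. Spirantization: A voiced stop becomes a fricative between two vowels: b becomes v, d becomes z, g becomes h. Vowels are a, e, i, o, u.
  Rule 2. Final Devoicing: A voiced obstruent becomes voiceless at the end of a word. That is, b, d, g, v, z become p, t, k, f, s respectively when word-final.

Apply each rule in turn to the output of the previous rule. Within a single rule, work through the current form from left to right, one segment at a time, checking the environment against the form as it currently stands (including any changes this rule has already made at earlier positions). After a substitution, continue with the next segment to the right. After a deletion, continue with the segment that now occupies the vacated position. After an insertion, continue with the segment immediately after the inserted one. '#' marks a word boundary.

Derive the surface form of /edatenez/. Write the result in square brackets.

[ezatenes]

Rule 1 Spirantization: [edatenez] → [ezatenez]
Rule 2 Final Devoicing: [ezatenez] → [ezatenes]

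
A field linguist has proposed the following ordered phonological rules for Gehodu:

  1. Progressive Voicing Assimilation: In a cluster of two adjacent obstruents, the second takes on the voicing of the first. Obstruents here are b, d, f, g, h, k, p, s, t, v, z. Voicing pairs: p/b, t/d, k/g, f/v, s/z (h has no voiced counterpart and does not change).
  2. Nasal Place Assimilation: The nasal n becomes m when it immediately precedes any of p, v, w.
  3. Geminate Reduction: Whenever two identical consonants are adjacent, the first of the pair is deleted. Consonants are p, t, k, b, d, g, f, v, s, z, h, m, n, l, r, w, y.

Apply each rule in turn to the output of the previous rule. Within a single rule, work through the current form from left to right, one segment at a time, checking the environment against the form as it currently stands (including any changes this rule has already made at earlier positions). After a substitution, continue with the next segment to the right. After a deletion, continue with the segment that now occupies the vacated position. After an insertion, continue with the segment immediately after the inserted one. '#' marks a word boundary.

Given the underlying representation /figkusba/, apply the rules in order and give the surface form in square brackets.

[figuspa]

1 Progressive Voicing Assimilation: [figkusba] → [figguspa]
2 Nasal Place Assimilation: no change — [figguspa]
3 Geminate Reduction: [figguspa] → [figuspa]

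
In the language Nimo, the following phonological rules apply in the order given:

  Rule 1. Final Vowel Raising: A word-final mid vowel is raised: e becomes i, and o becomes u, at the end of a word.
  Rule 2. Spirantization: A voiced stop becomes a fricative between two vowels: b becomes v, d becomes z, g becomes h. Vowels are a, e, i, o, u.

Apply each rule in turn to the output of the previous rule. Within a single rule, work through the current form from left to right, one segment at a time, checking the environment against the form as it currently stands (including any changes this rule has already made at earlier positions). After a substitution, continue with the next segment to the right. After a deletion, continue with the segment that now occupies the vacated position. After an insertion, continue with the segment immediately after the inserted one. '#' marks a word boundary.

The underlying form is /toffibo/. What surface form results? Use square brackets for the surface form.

[toffivu]

Rule 1 Final Vowel Raising: [toffibo] → [toffibu]
Rule 2 Spirantization: [toffibu] → [toffivu]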